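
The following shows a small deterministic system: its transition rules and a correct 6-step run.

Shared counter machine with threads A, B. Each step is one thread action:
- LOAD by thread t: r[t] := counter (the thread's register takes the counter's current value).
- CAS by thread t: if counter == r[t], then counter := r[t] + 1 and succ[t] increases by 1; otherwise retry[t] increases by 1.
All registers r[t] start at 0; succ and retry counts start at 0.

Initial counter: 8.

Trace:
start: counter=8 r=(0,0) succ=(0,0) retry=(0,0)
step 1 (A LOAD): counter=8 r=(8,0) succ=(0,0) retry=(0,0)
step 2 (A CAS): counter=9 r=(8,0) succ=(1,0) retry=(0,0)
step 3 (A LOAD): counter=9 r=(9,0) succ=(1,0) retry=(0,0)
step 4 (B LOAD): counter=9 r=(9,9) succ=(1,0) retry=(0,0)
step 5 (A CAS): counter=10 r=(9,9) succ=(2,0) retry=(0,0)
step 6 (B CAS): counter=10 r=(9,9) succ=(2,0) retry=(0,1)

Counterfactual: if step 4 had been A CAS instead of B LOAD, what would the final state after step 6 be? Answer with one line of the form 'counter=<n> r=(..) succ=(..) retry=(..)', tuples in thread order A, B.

(re-executing from step 4 with the substitution; state before step 4: counter=9 r=(9,0) succ=(1,0) retry=(0,0))
step 4 (A CAS): counter=10 r=(9,0) succ=(2,0) retry=(0,0)
step 5 (A CAS): counter=10 r=(9,0) succ=(2,0) retry=(1,0)
step 6 (B CAS): counter=10 r=(9,0) succ=(2,0) retry=(1,1)

counter=10 r=(9,0) succ=(2,0) retry=(1,1)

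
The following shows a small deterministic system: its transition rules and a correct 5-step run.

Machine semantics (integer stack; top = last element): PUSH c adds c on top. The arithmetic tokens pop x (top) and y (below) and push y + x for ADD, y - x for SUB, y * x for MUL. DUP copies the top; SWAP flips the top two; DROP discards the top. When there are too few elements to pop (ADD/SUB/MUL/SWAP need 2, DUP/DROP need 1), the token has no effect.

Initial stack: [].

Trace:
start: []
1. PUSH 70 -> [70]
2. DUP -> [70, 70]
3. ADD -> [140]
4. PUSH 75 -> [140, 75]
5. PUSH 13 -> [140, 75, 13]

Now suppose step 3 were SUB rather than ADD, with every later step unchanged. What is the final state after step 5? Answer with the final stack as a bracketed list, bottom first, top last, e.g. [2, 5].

(re-executing from step 3 with the substitution; state before step 3: [70, 70])
3. SUB -> [0]
4. PUSH 75 -> [0, 75]
5. PUSH 13 -> [0, 75, 13]

[0, 75, 13]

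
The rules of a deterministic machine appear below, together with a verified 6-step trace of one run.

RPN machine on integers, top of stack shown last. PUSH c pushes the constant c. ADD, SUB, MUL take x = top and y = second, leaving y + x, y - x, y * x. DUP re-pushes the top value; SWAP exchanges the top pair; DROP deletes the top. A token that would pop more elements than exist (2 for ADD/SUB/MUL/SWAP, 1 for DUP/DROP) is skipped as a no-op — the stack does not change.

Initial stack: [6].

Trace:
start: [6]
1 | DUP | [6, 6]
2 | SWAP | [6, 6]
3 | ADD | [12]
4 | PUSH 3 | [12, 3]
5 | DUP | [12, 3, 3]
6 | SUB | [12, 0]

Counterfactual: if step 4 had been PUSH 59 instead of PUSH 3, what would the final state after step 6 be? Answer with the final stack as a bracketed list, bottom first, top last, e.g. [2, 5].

(re-executing from step 4 with the substitution; state before step 4: [12])
4 | PUSH 59 | [12, 59]
5 | DUP | [12, 59, 59]
6 | SUB | [12, 0]

[12, 0]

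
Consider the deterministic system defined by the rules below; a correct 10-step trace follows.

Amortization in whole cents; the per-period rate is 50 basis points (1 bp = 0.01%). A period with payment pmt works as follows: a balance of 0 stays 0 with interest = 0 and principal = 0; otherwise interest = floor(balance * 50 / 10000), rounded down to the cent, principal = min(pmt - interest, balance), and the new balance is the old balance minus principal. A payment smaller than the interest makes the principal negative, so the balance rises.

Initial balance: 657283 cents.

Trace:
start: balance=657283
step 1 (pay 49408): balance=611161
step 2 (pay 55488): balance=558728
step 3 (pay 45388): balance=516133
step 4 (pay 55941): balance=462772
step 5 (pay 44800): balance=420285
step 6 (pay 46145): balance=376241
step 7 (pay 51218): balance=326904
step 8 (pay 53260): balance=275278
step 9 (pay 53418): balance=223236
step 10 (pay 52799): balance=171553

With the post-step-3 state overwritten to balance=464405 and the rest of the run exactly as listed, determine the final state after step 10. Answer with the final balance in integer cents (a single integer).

state after step 3 := balance=464405
step 4 (pay 55941): balance=410786
step 5 (pay 44800): balance=368039
step 6 (pay 46145): balance=323734
step 7 (pay 51218): balance=274134
step 8 (pay 53260): balance=222244
step 9 (pay 53418): balance=169937
step 10 (pay 52799): balance=117987

117987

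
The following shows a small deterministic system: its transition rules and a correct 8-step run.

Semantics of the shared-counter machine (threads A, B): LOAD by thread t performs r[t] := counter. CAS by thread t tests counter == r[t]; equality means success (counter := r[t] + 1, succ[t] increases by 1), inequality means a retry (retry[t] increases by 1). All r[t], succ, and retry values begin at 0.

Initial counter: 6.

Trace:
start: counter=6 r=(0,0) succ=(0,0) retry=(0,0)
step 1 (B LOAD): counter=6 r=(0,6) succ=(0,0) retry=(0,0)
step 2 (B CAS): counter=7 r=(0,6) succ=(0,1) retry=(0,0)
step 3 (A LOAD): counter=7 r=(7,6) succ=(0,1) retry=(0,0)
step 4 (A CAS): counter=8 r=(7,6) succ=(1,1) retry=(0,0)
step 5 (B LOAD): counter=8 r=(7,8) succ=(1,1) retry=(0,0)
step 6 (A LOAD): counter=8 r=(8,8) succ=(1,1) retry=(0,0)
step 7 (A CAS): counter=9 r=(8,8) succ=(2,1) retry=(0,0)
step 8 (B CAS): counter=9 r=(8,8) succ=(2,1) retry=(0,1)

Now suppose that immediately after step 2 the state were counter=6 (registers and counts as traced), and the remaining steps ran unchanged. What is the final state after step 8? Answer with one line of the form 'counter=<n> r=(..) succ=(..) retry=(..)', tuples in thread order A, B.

counter=8 r=(7,7) succ=(2,1) retry=(0,1)

state after step 2 := counter=6 r=(0,6) succ=(0,1) retry=(0,0)
step 3 (A LOAD): counter=6 r=(6,6) succ=(0,1) retry=(0,0)
step 4 (A CAS): counter=7 r=(6,6) succ=(1,1) retry=(0,0)
step 5 (B LOAD): counter=7 r=(6,7) succ=(1,1) retry=(0,0)
step 6 (A LOAD): counter=7 r=(7,7) succ=(1,1) retry=(0,0)
step 7 (A CAS): counter=8 r=(7,7) succ=(2,1) retry=(0,0)
step 8 (B CAS): counter=8 r=(7,7) succ=(2,1) retry=(0,1)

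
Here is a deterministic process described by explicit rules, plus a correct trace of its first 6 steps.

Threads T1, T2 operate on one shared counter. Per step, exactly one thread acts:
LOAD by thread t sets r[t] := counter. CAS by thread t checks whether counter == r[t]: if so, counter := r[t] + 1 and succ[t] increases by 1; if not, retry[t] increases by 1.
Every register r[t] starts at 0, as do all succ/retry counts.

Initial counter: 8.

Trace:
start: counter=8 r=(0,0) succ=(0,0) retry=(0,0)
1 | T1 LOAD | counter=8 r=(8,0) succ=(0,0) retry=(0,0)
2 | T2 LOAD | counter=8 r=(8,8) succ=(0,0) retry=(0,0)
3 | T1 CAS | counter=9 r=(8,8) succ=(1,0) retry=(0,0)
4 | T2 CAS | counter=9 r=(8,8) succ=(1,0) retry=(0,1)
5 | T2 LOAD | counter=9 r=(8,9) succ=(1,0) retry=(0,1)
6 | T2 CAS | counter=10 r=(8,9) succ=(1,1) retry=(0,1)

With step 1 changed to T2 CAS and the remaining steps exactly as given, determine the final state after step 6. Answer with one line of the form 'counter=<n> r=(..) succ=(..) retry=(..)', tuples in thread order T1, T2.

(re-executing from step 1 with the substitution; state before step 1: counter=8 r=(0,0) succ=(0,0) retry=(0,0))
1 | T2 CAS | counter=8 r=(0,0) succ=(0,0) retry=(0,1)
2 | T2 LOAD | counter=8 r=(0,8) succ=(0,0) retry=(0,1)
3 | T1 CAS | counter=8 r=(0,8) succ=(0,0) retry=(1,1)
4 | T2 CAS | counter=9 r=(0,8) succ=(0,1) retry=(1,1)
5 | T2 LOAD | counter=9 r=(0,9) succ=(0,1) retry=(1,1)
6 | T2 CAS | counter=10 r=(0,9) succ=(0,2) retry=(1,1)

counter=10 r=(0,9) succ=(0,2) retry=(1,1)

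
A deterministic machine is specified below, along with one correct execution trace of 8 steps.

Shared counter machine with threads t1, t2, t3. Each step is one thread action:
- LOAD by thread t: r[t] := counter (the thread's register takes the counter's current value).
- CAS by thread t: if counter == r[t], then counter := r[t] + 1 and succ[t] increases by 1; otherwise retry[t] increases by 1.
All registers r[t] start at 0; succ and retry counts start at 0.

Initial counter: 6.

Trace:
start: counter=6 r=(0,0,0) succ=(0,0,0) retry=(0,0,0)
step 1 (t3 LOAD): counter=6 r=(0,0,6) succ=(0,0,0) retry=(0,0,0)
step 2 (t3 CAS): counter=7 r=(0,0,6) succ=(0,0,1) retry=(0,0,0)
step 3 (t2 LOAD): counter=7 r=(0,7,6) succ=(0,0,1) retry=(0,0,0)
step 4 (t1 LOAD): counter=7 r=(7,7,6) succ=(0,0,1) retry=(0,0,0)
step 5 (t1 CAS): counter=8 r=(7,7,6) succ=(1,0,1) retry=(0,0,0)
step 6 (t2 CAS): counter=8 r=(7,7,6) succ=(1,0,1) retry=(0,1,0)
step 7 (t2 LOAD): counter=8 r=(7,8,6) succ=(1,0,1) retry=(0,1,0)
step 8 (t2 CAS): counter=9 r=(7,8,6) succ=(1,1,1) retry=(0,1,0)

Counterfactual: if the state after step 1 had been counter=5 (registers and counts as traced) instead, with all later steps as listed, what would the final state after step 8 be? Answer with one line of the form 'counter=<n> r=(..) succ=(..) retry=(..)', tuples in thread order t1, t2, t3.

state after step 1 := counter=5 r=(0,0,6) succ=(0,0,0) retry=(0,0,0)
step 2 (t3 CAS): counter=5 r=(0,0,6) succ=(0,0,0) retry=(0,0,1)
step 3 (t2 LOAD): counter=5 r=(0,5,6) succ=(0,0,0) retry=(0,0,1)
step 4 (t1 LOAD): counter=5 r=(5,5,6) succ=(0,0,0) retry=(0,0,1)
step 5 (t1 CAS): counter=6 r=(5,5,6) succ=(1,0,0) retry=(0,0,1)
step 6 (t2 CAS): counter=6 r=(5,5,6) succ=(1,0,0) retry=(0,1,1)
step 7 (t2 LOAD): counter=6 r=(5,6,6) succ=(1,0,0) retry=(0,1,1)
step 8 (t2 CAS): counter=7 r=(5,6,6) succ=(1,1,0) retry=(0,1,1)

counter=7 r=(5,6,6) succ=(1,1,0) retry=(0,1,1)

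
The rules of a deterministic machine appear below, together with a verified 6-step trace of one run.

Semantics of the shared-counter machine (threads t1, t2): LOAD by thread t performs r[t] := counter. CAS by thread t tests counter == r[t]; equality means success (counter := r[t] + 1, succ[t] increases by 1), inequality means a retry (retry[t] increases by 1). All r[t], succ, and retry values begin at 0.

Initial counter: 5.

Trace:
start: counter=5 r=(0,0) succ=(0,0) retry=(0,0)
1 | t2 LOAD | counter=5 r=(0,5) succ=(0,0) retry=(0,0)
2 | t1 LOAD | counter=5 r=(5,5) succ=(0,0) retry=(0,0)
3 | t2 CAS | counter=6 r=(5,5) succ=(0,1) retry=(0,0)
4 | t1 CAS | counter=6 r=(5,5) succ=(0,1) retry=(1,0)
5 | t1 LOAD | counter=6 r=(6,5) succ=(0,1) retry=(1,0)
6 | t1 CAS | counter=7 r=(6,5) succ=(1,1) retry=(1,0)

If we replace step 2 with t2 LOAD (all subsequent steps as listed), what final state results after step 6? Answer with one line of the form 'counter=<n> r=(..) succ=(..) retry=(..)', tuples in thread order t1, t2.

counter=7 r=(6,5) succ=(1,1) retry=(1,0)

(re-executing from step 2 with the substitution; state before step 2: counter=5 r=(0,5) succ=(0,0) retry=(0,0))
2 | t2 LOAD | counter=5 r=(0,5) succ=(0,0) retry=(0,0)
3 | t2 CAS | counter=6 r=(0,5) succ=(0,1) retry=(0,0)
4 | t1 CAS | counter=6 r=(0,5) succ=(0,1) retry=(1,0)
5 | t1 LOAD | counter=6 r=(6,5) succ=(0,1) retry=(1,0)
6 | t1 CAS | counter=7 r=(6,5) succ=(1,1) retry=(1,0)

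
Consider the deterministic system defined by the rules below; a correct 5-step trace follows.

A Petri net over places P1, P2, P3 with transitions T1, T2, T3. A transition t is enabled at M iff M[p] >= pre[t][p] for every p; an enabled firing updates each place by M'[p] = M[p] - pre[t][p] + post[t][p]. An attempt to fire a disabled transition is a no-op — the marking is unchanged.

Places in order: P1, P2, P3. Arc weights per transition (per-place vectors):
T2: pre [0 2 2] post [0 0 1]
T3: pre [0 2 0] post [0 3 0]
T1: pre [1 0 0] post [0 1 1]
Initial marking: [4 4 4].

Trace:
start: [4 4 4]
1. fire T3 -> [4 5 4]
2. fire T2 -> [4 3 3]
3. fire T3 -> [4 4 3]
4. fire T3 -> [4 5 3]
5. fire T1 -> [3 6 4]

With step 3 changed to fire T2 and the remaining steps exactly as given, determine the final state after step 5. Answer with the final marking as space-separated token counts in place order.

(re-executing from step 3 with the substitution; state before step 3: [4 3 3])
3. fire T2 -> [4 1 2]
4. fire T3 -> [4 1 2]
5. fire T1 -> [3 2 3]

3 2 3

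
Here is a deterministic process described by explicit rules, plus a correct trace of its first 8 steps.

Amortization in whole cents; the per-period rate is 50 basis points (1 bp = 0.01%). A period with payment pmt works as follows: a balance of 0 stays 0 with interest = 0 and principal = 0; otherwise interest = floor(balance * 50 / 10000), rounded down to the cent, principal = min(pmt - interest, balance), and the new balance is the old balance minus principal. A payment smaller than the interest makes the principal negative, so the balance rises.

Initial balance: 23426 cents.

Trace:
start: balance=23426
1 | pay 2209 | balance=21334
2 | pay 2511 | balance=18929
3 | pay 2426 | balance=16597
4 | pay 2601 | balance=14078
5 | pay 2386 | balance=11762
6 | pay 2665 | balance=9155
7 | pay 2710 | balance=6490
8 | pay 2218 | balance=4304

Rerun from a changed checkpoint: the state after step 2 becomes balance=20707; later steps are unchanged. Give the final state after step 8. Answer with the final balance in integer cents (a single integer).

6136

state after step 2 := balance=20707
3 | pay 2426 | balance=18384
4 | pay 2601 | balance=15874
5 | pay 2386 | balance=13567
6 | pay 2665 | balance=10969
7 | pay 2710 | balance=8313
8 | pay 2218 | balance=6136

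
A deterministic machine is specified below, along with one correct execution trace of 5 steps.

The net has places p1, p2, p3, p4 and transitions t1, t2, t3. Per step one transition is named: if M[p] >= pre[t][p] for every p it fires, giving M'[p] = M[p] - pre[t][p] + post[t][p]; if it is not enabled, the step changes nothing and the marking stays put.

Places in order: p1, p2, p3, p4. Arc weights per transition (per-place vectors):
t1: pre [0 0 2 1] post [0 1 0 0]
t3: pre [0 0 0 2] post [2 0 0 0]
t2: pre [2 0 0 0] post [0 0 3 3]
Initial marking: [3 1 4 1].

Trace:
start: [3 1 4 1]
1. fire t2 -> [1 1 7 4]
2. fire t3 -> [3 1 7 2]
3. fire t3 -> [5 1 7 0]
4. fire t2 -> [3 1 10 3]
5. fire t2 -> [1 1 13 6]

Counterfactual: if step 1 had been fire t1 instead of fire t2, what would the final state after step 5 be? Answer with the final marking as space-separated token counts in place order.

(re-executing from step 1 with the substitution; state before step 1: [3 1 4 1])
1. fire t1 -> [3 2 2 0]
2. fire t3 -> [3 2 2 0]
3. fire t3 -> [3 2 2 0]
4. fire t2 -> [1 2 5 3]
5. fire t2 -> [1 2 5 3]

1 2 5 3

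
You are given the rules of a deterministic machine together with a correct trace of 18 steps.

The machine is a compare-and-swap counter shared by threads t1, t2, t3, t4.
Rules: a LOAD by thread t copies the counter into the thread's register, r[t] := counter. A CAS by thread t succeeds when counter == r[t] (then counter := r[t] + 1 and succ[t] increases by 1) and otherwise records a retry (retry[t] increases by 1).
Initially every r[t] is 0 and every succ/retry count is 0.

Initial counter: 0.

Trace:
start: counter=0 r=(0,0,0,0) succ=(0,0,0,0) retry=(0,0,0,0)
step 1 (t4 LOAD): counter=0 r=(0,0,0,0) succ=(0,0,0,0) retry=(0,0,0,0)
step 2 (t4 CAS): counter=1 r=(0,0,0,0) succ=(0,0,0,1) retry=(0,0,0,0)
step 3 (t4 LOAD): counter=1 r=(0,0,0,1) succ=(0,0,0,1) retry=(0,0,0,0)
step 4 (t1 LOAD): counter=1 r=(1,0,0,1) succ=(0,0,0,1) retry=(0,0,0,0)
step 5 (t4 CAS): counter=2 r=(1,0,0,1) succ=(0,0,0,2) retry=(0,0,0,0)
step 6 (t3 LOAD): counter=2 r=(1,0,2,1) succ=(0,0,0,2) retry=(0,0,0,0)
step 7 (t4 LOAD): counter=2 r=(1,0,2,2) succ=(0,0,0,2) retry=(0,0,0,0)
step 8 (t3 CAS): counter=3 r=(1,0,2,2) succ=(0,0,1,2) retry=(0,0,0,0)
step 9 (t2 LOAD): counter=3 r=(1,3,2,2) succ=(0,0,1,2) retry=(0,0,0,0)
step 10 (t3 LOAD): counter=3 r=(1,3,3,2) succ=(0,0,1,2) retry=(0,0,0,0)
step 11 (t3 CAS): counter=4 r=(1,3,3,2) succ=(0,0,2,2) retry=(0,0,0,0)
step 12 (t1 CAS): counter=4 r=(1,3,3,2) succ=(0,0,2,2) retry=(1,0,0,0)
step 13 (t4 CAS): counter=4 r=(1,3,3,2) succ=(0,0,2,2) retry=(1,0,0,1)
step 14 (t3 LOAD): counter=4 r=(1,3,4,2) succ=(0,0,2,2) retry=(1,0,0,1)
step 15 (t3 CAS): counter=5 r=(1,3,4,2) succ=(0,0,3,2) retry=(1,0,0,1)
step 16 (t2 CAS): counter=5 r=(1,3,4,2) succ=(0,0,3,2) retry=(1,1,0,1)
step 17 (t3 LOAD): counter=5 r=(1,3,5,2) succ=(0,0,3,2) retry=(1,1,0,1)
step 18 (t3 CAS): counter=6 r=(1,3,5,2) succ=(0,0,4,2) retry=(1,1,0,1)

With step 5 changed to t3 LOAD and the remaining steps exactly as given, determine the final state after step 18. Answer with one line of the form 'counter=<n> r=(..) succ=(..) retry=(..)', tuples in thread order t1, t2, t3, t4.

counter=5 r=(1,2,4,1) succ=(0,0,4,1) retry=(1,1,0,1)

(re-executing from step 5 with the substitution; state before step 5: counter=1 r=(1,0,0,1) succ=(0,0,0,1) retry=(0,0,0,0))
step 5 (t3 LOAD): counter=1 r=(1,0,1,1) succ=(0,0,0,1) retry=(0,0,0,0)
step 6 (t3 LOAD): counter=1 r=(1,0,1,1) succ=(0,0,0,1) retry=(0,0,0,0)
step 7 (t4 LOAD): counter=1 r=(1,0,1,1) succ=(0,0,0,1) retry=(0,0,0,0)
step 8 (t3 CAS): counter=2 r=(1,0,1,1) succ=(0,0,1,1) retry=(0,0,0,0)
step 9 (t2 LOAD): counter=2 r=(1,2,1,1) succ=(0,0,1,1) retry=(0,0,0,0)
step 10 (t3 LOAD): counter=2 r=(1,2,2,1) succ=(0,0,1,1) retry=(0,0,0,0)
step 11 (t3 CAS): counter=3 r=(1,2,2,1) succ=(0,0,2,1) retry=(0,0,0,0)
step 12 (t1 CAS): counter=3 r=(1,2,2,1) succ=(0,0,2,1) retry=(1,0,0,0)
step 13 (t4 CAS): counter=3 r=(1,2,2,1) succ=(0,0,2,1) retry=(1,0,0,1)
step 14 (t3 LOAD): counter=3 r=(1,2,3,1) succ=(0,0,2,1) retry=(1,0,0,1)
step 15 (t3 CAS): counter=4 r=(1,2,3,1) succ=(0,0,3,1) retry=(1,0,0,1)
step 16 (t2 CAS): counter=4 r=(1,2,3,1) succ=(0,0,3,1) retry=(1,1,0,1)
step 17 (t3 LOAD): counter=4 r=(1,2,4,1) succ=(0,0,3,1) retry=(1,1,0,1)
step 18 (t3 CAS): counter=5 r=(1,2,4,1) succ=(0,0,4,1) retry=(1,1,0,1)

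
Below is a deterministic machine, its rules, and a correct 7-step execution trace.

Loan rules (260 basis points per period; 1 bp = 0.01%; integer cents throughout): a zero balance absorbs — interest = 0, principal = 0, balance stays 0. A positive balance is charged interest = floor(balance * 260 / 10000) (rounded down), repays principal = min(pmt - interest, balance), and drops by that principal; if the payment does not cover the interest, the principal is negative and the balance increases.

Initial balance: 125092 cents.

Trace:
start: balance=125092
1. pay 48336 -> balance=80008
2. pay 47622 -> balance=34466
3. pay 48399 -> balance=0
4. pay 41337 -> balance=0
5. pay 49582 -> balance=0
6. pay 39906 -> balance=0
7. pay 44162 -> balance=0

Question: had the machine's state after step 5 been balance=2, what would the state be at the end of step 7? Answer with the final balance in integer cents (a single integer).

0

state after step 5 := balance=2
6. pay 39906 -> balance=0
7. pay 44162 -> balance=0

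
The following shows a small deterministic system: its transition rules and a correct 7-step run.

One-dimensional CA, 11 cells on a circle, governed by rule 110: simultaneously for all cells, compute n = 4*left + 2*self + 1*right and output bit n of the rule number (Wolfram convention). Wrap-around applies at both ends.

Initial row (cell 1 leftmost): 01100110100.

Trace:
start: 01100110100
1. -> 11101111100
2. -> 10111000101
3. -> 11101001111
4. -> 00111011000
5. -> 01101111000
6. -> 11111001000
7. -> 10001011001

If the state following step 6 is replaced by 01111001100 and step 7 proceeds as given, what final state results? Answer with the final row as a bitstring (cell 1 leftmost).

state after step 6 := 01111001100
7. -> 11001011100

11001011100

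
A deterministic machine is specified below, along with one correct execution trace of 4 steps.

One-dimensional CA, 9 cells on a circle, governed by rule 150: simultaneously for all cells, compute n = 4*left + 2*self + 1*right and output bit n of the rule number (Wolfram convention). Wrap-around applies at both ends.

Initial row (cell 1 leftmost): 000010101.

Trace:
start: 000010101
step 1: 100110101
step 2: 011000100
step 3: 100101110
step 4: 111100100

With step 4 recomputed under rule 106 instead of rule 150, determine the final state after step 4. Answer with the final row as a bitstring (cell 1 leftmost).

001011011

(re-executing step 4 under rule 106; state before step 4: 100101110)
step 4: 001011011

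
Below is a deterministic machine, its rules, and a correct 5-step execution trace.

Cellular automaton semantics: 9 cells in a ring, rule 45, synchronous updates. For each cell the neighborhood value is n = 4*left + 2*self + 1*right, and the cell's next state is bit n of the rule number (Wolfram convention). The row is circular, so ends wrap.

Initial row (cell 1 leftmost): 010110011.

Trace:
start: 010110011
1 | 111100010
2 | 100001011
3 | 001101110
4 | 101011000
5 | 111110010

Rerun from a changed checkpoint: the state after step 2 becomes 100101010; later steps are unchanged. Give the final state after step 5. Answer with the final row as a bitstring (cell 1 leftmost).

state after step 2 := 100101010
3 | 100111111
4 | 000100000
5 | 110101111

110101111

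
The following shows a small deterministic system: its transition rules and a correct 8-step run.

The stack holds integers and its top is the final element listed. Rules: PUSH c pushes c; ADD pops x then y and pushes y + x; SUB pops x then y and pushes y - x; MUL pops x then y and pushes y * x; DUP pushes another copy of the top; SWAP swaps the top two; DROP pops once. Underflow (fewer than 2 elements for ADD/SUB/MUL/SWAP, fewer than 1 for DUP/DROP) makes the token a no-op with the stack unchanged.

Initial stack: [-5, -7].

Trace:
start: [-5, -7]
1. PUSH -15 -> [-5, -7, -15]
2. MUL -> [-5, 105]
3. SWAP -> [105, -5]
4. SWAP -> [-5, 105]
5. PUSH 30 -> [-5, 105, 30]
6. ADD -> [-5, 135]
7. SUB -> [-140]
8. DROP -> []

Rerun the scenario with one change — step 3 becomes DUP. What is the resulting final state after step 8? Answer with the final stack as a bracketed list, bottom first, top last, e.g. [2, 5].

(re-executing from step 3 with the substitution; state before step 3: [-5, 105])
3. DUP -> [-5, 105, 105]
4. SWAP -> [-5, 105, 105]
5. PUSH 30 -> [-5, 105, 105, 30]
6. ADD -> [-5, 105, 135]
7. SUB -> [-5, -30]
8. DROP -> [-5]

[-5]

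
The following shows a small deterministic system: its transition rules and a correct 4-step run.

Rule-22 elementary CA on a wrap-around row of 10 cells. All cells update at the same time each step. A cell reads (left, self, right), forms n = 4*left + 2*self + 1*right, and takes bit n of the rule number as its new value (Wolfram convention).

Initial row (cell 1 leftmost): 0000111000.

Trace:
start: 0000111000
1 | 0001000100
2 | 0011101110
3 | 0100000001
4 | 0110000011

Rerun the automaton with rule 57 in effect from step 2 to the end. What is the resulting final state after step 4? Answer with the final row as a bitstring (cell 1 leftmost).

(re-executing steps 2..4 under rule 57; state before step 2: 0001000100)
2 | 1100110011
3 | 0010101010
4 | 1001010101

1001010101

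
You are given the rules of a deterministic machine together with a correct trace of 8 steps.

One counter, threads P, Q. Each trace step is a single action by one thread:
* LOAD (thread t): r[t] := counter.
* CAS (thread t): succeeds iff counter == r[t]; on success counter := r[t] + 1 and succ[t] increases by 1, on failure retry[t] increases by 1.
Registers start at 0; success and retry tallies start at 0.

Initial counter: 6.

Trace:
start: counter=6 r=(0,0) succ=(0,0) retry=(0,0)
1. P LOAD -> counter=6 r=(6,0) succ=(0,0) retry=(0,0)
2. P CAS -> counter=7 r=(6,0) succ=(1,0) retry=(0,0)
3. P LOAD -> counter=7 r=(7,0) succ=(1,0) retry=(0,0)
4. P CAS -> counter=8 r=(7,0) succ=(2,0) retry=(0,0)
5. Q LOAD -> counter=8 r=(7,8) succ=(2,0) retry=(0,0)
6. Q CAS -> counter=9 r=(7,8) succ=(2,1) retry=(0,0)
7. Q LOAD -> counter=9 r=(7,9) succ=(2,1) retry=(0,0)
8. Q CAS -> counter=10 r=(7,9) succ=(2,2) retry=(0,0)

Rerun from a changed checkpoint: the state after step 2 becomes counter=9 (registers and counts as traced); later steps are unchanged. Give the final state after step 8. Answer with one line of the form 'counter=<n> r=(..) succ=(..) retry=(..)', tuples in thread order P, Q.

counter=12 r=(9,11) succ=(2,2) retry=(0,0)

state after step 2 := counter=9 r=(6,0) succ=(1,0) retry=(0,0)
3. P LOAD -> counter=9 r=(9,0) succ=(1,0) retry=(0,0)
4. P CAS -> counter=10 r=(9,0) succ=(2,0) retry=(0,0)
5. Q LOAD -> counter=10 r=(9,10) succ=(2,0) retry=(0,0)
6. Q CAS -> counter=11 r=(9,10) succ=(2,1) retry=(0,0)
7. Q LOAD -> counter=11 r=(9,11) succ=(2,1) retry=(0,0)
8. Q CAS -> counter=12 r=(9,11) succ=(2,2) retry=(0,0)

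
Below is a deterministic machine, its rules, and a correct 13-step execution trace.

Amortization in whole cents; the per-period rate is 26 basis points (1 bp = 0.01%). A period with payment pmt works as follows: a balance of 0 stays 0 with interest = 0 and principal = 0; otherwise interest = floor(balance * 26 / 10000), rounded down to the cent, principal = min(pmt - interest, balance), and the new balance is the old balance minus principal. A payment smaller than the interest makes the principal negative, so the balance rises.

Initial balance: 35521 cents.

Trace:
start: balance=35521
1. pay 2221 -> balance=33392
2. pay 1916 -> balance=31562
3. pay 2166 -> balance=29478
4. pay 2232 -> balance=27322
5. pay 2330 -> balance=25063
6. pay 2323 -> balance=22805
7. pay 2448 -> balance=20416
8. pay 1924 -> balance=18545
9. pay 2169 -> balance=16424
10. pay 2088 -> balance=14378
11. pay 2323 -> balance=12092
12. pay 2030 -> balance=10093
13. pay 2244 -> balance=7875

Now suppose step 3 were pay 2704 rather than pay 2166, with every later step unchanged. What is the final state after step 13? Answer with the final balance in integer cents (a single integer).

(re-executing from step 3 with the substitution; state before step 3: balance=31562)
3. pay 2704 -> balance=28940
4. pay 2232 -> balance=26783
5. pay 2330 -> balance=24522
6. pay 2323 -> balance=22262
7. pay 2448 -> balance=19871
8. pay 1924 -> balance=17998
9. pay 2169 -> balance=15875
10. pay 2088 -> balance=13828
11. pay 2323 -> balance=11540
12. pay 2030 -> balance=9540
13. pay 2244 -> balance=7320

7320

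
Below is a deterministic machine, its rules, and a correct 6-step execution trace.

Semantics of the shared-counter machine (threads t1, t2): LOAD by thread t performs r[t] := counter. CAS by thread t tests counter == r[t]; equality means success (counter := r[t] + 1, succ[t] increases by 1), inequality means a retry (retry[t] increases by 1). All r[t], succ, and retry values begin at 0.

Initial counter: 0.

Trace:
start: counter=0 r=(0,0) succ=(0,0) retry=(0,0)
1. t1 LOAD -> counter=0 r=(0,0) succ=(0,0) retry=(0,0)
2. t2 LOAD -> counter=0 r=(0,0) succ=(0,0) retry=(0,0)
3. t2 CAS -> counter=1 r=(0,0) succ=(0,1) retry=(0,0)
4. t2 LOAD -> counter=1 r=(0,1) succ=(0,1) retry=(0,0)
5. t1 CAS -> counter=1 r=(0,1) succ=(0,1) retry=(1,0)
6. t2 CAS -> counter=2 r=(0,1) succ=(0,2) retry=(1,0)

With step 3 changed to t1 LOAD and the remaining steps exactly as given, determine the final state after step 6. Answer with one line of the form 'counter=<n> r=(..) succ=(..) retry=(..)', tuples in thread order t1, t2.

(re-executing from step 3 with the substitution; state before step 3: counter=0 r=(0,0) succ=(0,0) retry=(0,0))
3. t1 LOAD -> counter=0 r=(0,0) succ=(0,0) retry=(0,0)
4. t2 LOAD -> counter=0 r=(0,0) succ=(0,0) retry=(0,0)
5. t1 CAS -> counter=1 r=(0,0) succ=(1,0) retry=(0,0)
6. t2 CAS -> counter=1 r=(0,0) succ=(1,0) retry=(0,1)

counter=1 r=(0,0) succ=(1,0) retry=(0,1)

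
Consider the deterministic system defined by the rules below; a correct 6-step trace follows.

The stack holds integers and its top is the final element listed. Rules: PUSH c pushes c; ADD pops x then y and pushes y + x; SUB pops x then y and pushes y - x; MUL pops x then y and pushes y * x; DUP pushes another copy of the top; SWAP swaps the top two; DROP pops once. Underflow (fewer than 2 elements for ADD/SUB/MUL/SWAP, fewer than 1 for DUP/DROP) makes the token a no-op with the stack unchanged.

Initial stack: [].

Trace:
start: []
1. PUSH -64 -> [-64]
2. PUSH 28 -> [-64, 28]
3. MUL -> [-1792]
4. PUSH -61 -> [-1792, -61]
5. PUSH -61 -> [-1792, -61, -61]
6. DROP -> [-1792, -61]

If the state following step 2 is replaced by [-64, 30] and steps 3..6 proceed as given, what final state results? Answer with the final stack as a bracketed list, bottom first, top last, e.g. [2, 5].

[-1920, -61]

state after step 2 := [-64, 30]
3. MUL -> [-1920]
4. PUSH -61 -> [-1920, -61]
5. PUSH -61 -> [-1920, -61, -61]
6. DROP -> [-1920, -61]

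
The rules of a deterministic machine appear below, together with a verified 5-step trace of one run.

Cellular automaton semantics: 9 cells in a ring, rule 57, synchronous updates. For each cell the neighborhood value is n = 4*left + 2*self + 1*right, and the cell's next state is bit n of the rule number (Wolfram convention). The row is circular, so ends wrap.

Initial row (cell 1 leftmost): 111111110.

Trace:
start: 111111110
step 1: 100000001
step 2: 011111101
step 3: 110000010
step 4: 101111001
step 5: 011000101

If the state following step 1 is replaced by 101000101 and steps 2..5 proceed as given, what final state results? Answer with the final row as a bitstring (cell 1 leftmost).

state after step 1 := 101000101
step 2: 010110011
step 3: 101101010
step 4: 011010101
step 5: 110101010

110101010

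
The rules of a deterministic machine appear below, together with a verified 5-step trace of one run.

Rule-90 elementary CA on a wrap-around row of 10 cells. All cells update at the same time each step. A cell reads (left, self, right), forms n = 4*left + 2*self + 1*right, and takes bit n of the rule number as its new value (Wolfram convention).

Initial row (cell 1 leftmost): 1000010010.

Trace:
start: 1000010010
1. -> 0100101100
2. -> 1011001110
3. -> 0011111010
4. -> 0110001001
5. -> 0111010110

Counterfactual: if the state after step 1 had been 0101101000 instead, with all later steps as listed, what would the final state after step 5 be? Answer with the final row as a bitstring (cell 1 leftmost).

state after step 1 := 0101101000
2. -> 1001100100
3. -> 0111111011
4. -> 0100001011
5. -> 0010010011

0010010011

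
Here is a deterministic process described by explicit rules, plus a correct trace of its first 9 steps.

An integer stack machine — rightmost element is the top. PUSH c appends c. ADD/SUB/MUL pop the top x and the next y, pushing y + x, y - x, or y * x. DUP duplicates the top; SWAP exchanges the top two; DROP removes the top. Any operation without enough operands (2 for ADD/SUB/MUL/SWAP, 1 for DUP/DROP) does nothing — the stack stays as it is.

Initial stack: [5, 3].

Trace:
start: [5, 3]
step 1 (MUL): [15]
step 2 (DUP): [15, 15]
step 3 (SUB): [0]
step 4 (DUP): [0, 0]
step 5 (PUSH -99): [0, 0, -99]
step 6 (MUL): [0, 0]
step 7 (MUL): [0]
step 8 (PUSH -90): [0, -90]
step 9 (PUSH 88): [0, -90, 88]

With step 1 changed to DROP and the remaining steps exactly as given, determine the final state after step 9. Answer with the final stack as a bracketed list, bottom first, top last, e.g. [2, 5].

(re-executing from step 1 with the substitution; state before step 1: [5, 3])
step 1 (DROP): [5]
step 2 (DUP): [5, 5]
step 3 (SUB): [0]
step 4 (DUP): [0, 0]
step 5 (PUSH -99): [0, 0, -99]
step 6 (MUL): [0, 0]
step 7 (MUL): [0]
step 8 (PUSH -90): [0, -90]
step 9 (PUSH 88): [0, -90, 88]

[0, -90, 88]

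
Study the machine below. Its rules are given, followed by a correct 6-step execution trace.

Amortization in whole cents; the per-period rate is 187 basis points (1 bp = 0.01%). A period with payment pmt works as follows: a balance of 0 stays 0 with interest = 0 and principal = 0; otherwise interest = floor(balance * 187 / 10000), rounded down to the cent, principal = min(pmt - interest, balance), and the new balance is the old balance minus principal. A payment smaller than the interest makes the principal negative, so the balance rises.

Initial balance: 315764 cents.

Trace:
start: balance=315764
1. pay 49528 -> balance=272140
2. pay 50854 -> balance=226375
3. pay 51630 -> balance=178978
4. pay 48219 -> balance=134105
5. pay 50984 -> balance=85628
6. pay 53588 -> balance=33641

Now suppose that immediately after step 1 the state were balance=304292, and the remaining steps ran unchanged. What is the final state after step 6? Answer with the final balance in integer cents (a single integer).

68913

state after step 1 := balance=304292
2. pay 50854 -> balance=259128
3. pay 51630 -> balance=212343
4. pay 48219 -> balance=168094
5. pay 50984 -> balance=120253
6. pay 53588 -> balance=68913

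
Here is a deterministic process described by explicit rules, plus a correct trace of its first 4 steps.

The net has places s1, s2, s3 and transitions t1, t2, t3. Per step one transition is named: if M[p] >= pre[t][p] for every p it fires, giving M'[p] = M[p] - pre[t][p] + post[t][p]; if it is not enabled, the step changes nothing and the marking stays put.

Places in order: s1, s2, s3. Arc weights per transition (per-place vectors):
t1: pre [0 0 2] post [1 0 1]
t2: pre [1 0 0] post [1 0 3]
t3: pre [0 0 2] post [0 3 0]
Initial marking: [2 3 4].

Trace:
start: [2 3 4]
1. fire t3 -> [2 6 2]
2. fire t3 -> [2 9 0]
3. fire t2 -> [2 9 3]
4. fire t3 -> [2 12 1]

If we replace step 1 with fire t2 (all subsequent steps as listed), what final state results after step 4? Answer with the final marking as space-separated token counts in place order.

2 9 6

(re-executing from step 1 with the substitution; state before step 1: [2 3 4])
1. fire t2 -> [2 3 7]
2. fire t3 -> [2 6 5]
3. fire t2 -> [2 6 8]
4. fire t3 -> [2 9 6]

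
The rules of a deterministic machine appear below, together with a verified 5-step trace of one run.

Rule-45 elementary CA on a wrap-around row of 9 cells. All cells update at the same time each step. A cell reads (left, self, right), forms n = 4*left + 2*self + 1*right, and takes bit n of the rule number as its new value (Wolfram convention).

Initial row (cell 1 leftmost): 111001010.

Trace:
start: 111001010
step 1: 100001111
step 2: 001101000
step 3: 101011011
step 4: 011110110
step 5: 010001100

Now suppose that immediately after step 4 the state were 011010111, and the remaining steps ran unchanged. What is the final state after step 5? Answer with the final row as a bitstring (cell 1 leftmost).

state after step 4 := 011010111
step 5: 110111100

110111100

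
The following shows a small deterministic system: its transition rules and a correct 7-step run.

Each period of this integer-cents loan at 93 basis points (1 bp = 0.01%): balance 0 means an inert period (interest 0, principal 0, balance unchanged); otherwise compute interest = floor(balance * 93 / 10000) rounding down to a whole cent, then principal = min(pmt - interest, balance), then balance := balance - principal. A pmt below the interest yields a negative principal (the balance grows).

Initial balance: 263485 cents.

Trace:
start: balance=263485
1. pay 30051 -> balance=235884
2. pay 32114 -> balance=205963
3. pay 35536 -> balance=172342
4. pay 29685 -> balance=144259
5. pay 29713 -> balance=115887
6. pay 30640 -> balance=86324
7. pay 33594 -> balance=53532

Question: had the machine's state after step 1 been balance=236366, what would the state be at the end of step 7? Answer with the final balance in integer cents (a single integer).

state after step 1 := balance=236366
2. pay 32114 -> balance=206450
3. pay 35536 -> balance=172833
4. pay 29685 -> balance=144755
5. pay 29713 -> balance=116388
6. pay 30640 -> balance=86830
7. pay 33594 -> balance=54043

54043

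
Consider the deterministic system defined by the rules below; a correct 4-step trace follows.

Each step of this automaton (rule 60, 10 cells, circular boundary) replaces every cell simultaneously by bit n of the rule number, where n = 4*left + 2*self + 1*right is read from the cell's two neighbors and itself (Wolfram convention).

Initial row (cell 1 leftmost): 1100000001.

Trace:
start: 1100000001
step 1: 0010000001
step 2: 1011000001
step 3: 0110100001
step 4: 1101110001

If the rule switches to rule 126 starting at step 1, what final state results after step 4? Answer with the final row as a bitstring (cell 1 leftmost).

0011111110

(re-executing steps 1..4 under rule 126; state before step 1: 1100000001)
step 1: 0110000011
step 2: 1111000111
step 3: 0001101100
step 4: 0011111110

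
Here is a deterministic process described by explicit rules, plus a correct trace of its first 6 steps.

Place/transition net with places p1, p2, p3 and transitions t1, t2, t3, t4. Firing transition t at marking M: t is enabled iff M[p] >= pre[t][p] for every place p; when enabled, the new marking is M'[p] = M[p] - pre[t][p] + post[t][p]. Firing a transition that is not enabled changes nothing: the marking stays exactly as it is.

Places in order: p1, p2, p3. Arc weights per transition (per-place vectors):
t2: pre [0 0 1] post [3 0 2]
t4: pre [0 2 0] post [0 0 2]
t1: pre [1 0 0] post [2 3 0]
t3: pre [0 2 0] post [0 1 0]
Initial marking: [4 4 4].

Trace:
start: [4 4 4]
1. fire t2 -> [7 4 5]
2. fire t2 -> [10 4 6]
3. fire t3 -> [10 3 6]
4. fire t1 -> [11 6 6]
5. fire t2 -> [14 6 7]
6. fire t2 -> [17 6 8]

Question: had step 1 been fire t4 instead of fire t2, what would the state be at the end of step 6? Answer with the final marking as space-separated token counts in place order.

(re-executing from step 1 with the substitution; state before step 1: [4 4 4])
1. fire t4 -> [4 2 6]
2. fire t2 -> [7 2 7]
3. fire t3 -> [7 1 7]
4. fire t1 -> [8 4 7]
5. fire t2 -> [11 4 8]
6. fire t2 -> [14 4 9]

14 4 9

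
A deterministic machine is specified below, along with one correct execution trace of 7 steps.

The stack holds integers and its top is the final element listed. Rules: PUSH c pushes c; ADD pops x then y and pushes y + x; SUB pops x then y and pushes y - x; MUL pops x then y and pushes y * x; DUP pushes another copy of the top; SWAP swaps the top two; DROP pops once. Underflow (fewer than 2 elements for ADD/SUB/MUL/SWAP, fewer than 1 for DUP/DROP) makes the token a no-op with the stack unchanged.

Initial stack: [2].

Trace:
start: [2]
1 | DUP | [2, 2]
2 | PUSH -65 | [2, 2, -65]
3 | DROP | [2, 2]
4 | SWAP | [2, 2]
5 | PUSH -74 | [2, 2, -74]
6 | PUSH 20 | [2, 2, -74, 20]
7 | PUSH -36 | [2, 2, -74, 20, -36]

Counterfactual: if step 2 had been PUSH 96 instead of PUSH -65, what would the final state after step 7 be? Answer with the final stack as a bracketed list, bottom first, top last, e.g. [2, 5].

(re-executing from step 2 with the substitution; state before step 2: [2, 2])
2 | PUSH 96 | [2, 2, 96]
3 | DROP | [2, 2]
4 | SWAP | [2, 2]
5 | PUSH -74 | [2, 2, -74]
6 | PUSH 20 | [2, 2, -74, 20]
7 | PUSH -36 | [2, 2, -74, 20, -36]

[2, 2, -74, 20, -36]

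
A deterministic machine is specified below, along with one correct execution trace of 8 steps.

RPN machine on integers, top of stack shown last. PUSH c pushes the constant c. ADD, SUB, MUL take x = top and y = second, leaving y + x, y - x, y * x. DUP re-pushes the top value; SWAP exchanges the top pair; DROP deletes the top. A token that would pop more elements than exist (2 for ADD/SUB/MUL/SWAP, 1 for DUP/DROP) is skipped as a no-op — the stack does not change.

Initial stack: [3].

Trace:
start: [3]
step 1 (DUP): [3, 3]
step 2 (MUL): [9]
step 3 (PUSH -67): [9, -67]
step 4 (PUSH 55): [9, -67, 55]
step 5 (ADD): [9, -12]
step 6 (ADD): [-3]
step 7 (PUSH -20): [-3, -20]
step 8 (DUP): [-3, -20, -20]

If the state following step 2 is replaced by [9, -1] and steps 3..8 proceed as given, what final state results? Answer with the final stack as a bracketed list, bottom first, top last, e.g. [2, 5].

[9, -13, -20, -20]

state after step 2 := [9, -1]
step 3 (PUSH -67): [9, -1, -67]
step 4 (PUSH 55): [9, -1, -67, 55]
step 5 (ADD): [9, -1, -12]
step 6 (ADD): [9, -13]
step 7 (PUSH -20): [9, -13, -20]
step 8 (DUP): [9, -13, -20, -20]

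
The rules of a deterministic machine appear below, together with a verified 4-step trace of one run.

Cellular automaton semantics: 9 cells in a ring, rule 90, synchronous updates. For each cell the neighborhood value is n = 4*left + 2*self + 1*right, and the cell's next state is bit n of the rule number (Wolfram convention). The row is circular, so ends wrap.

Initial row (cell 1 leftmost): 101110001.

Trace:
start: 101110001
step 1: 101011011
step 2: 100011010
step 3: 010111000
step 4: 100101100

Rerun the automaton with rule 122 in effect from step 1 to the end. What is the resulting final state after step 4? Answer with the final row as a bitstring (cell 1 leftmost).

111100111

(re-executing steps 1..4 under rule 122; state before step 1: 101110001)
step 1: 111011011
step 2: 001111110
step 3: 011000011
step 4: 111100111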